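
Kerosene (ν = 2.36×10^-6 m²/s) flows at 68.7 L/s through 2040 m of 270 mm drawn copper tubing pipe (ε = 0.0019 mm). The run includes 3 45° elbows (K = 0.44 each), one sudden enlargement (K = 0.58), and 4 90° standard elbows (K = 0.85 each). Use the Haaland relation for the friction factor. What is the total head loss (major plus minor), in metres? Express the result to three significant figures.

H_L ≈ 9.67 m

V = 4Q/(πD²) = 1.200 m/s; V²/2g = 0.07338 m
Re = 1.37×10^5, ε/D = 7.04×10^-6 → f = 0.01673 (Haaland)
Major: h_f = f(L/D)·V²/2g = 0.01673·7556·0.07338 = 9.277 m
Minor: ΣK = 5.30; h_m = ΣK·V²/2g = 0.3889 m
Total H_L = 9.277 + 0.3889 = 9.666 m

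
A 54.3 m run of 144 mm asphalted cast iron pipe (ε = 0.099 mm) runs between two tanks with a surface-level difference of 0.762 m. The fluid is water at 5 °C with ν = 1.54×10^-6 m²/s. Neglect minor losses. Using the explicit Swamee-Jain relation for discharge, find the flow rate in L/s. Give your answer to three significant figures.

Swamee-Jain (Type II): Q = -0.965·√(gD⁵h_f/L)·ln[ε/(3.7D) + √(3.17ν²L/(gD³h_f))]
√(gD⁵h_f/L) = √(9.81·0.144⁵·0.762/54.3) = 0.002920
ε/(3.7D) = 1.86×10^-4; √(3.17ν²L/(gD³h_f)) = 1.35×10^-4
Q = -0.965·0.002920·ln(3.210×10^-4) = 0.02266 m³/s
Check: V = 1.39 m/s, Re = 1.30×10^5, f = 0.02061, h_f = 0.767 m ≈ 0.762 m ✓

Q ≈ 22.7 L/s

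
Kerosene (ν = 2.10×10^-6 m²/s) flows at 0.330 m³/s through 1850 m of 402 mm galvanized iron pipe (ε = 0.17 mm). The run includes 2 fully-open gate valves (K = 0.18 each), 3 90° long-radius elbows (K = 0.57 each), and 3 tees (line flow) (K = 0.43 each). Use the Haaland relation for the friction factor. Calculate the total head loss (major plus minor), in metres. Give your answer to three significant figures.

V = 4Q/(πD²) = 2.600 m/s; V²/2g = 0.3445 m
Re = 4.98×10^5, ε/D = 4.23×10^-4 → f = 0.01707 (Haaland)
Major: h_f = f(L/D)·V²/2g = 0.01707·4602·0.3445 = 27.07 m
Minor: ΣK = 3.36; h_m = ΣK·V²/2g = 1.158 m
Total H_L = 27.07 + 1.158 = 28.23 m

H_L ≈ 28.2 m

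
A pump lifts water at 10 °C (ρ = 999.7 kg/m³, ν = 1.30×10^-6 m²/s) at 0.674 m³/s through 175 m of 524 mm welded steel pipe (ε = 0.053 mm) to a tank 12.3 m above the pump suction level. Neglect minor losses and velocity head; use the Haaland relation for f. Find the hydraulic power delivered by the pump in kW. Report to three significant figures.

V = 4Q/(πD²) = 3.125 m/s; Re = 1.26×10^6; ε/D = 1.01×10^-4; f = 0.01311
h_f = f(L/D)V²/2g = 2.181 m
Total head H = z + h_f = 12.3 + 2.181 = 14.48 m
P_hyd = ρgQH = 999.7·9.81·0.674·14.48 = 95.72 kW

P_hyd ≈ 95.7 kW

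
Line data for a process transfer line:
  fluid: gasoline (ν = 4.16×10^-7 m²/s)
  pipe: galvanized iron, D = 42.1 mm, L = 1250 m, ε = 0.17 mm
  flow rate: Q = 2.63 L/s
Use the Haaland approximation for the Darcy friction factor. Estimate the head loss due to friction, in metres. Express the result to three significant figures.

V = 4Q/(πD²) = 4·0.00263/(π·0.0421²) = 1.889 m/s
Re = VD/ν = 1.889·0.0421/4.16×10^-7 = 1.91×10^5 → turbulent
ε/D = 0.17/42.1 = 0.00404
Haaland: f = 0.02907
h_f = f(L/D)V²/(2g) = 0.02907·(1250/0.0421)·1.889²/(2·9.81) = 157.0 m

h_f ≈ 157 m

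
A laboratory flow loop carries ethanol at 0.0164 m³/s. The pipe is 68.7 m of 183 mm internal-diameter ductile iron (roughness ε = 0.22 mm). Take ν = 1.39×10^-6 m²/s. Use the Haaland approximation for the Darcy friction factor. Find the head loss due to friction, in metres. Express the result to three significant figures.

V = 4Q/(πD²) = 4·0.0164/(π·0.183²) = 0.6235 m/s
Re = VD/ν = 0.6235·0.183/1.39×10^-6 = 8.21×10^4 → turbulent
ε/D = 0.22/183 = 0.00120
Haaland: f = 0.02303
h_f = f(L/D)V²/(2g) = 0.02303·(68.7/0.183)·0.6235²/(2·9.81) = 0.1713 m

h_f ≈ 0.171 m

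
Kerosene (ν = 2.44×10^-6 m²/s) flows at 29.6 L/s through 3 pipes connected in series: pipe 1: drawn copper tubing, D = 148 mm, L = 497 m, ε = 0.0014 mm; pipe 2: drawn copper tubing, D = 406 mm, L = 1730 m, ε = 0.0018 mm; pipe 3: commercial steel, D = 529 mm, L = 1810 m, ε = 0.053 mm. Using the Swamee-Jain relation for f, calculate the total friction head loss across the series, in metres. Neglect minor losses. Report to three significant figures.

H ≈ 9.33 m

Pipe 1: V = 1.721 m/s, Re = 1.04×10^5, ε/D = 9.46×10^-6, f = 0.01776, h_1 = f(L/D)V²/2g = 9.001 m
Pipe 2: V = 0.2286 m/s, Re = 3.80×10^4, ε/D = 4.43×10^-6, f = 0.02212, h_2 = f(L/D)V²/2g = 0.2511 m
Pipe 3: V = 0.1347 m/s, Re = 2.92×10^4, ε/D = 1.00×10^-4, f = 0.02383, h_3 = f(L/D)V²/2g = 0.07537 m
Series → Q common, losses add: H = Σh = 9.327 m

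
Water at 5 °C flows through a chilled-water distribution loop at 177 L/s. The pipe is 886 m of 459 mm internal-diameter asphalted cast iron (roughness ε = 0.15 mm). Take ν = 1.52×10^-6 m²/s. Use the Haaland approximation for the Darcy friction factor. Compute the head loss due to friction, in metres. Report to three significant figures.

V = 4Q/(πD²) = 4·0.177/(π·0.459²) = 1.070 m/s
Re = VD/ν = 1.070·0.459/1.52×10^-6 = 3.23×10^5 → turbulent
ε/D = 0.15/459 = 3.27×10^-4
Haaland: f = 0.01688
h_f = f(L/D)V²/(2g) = 0.01688·(886/0.459)·1.070²/(2·9.81) = 1.900 m

h_f ≈ 1.90 m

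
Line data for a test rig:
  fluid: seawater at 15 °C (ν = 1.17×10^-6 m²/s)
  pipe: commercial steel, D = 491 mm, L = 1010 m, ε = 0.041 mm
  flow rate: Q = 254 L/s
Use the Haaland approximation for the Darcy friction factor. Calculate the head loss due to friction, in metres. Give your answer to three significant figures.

V = 4Q/(πD²) = 4·0.254/(π·0.491²) = 1.341 m/s
Re = VD/ν = 1.341·0.491/1.17×10^-6 = 5.63×10^5 → turbulent
ε/D = 0.041/491 = 8.35×10^-5
Haaland: f = 0.01388
h_f = f(L/D)V²/(2g) = 0.01388·(1010/0.491)·1.341²/(2·9.81) = 2.618 m

h_f ≈ 2.62 m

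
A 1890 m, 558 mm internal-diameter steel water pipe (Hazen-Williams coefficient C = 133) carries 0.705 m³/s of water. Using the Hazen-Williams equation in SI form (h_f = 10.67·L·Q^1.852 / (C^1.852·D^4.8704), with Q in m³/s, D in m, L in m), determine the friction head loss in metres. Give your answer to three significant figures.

h_f ≈ 21.1 m

h_f = 10.67·1890·0.705^1.852 / (133^1.852·0.558^4.8704) = 21.09 m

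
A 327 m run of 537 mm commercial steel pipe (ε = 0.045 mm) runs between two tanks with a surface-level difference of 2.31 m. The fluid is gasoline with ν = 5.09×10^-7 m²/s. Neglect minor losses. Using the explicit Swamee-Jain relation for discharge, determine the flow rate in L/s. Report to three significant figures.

Swamee-Jain (Type II): Q = -0.965·√(gD⁵h_f/L)·ln[ε/(3.7D) + √(3.17ν²L/(gD³h_f))]
√(gD⁵h_f/L) = √(9.81·0.537⁵·2.31/327) = 0.05563
ε/(3.7D) = 2.26×10^-5; √(3.17ν²L/(gD³h_f)) = 8.75×10^-6
Q = -0.965·0.05563·ln(3.140×10^-5) = 0.5566 m³/s
Check: V = 2.46 m/s, Re = 2.59×10^6, f = 0.01240, h_f = 2.32 m ≈ 2.31 m ✓

Q ≈ 557 L/s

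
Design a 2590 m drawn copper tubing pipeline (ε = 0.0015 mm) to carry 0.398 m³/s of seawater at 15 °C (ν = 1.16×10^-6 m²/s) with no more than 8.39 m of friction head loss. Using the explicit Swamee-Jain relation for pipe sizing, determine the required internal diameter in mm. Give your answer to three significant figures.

D ≈ 554 mm

Swamee-Jain (Type III): D = 0.66·[ε^1.25·(LQ²/(gh_f))^4.75 + ν·Q^9.4·(L/(gh_f))^5.2]^0.04
LQ²/(gh_f) = 4.985; L/(gh_f) = 31.47
Term 1 = ε^1.25·(…)^4.75 = 1.08×10^-4; Term 2 = ν·Q^9.4·(…)^5.2 = 0.0124
D = 0.66·(1.08×10^-4 + 0.0124)^0.04 = 0.5538 m = 554 mm
Check: V = 1.65 m/s, Re = 7.89×10^5, f = 0.01214, h_f = 7.90 m ≈ 8.39 m ✓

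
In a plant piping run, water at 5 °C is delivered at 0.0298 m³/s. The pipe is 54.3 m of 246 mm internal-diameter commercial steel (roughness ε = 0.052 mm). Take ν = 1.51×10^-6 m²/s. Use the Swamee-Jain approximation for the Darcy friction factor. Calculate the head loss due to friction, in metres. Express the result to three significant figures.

V = 4Q/(πD²) = 4·0.0298/(π·0.246²) = 0.6270 m/s
Re = VD/ν = 0.6270·0.246/1.51×10^-6 = 1.02×10^5 → turbulent
ε/D = 0.052/246 = 2.11×10^-4
Swamee-Jain: f = 0.01899
h_f = f(L/D)V²/(2g) = 0.01899·(54.3/0.246)·0.6270²/(2·9.81) = 0.08398 m

h_f ≈ 0.0840 m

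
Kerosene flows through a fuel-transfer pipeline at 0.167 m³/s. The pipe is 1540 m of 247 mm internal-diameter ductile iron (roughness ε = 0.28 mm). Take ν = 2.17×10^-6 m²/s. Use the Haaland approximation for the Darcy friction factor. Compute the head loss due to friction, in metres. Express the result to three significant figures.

V = 4Q/(πD²) = 4·0.167/(π·0.247²) = 3.485 m/s
Re = VD/ν = 3.485·0.247/2.17×10^-6 = 3.97×10^5 → turbulent
ε/D = 0.28/247 = 0.00113
Haaland: f = 0.02089
h_f = f(L/D)V²/(2g) = 0.02089·(1540/0.247)·3.485²/(2·9.81) = 80.63 m

h_f ≈ 80.6 m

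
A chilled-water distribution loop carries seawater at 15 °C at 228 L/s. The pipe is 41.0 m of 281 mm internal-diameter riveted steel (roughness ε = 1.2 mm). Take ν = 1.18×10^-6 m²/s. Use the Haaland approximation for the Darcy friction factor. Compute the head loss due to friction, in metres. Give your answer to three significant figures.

V = 4Q/(πD²) = 4·0.228/(π·0.281²) = 3.676 m/s
Re = VD/ν = 3.676·0.281/1.18×10^-6 = 8.76×10^5 → turbulent
ε/D = 1.2/281 = 0.00427
Haaland: f = 0.02914
h_f = f(L/D)V²/(2g) = 0.02914·(41.0/0.281)·3.676²/(2·9.81) = 2.929 m

h_f ≈ 2.93 m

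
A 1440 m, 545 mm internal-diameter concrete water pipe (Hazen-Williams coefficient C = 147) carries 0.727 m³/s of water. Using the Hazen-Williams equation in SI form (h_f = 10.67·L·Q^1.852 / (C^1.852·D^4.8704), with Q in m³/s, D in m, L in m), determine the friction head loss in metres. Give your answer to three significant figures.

h_f = 10.67·1440·0.727^1.852 / (147^1.852·0.545^4.8704) = 15.85 m

h_f ≈ 15.9 m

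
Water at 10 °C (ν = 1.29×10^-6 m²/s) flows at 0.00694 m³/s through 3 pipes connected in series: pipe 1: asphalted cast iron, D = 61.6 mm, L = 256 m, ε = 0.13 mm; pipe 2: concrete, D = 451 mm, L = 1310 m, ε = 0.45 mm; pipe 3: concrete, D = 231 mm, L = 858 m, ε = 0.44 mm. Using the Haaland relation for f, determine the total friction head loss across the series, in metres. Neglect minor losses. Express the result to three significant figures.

H ≈ 29.0 m

Pipe 1: V = 2.329 m/s, Re = 1.11×10^5, ε/D = 0.00211, f = 0.02513, h_1 = f(L/D)V²/2g = 28.86 m
Pipe 2: V = 0.04344 m/s, Re = 1.52×10^4, ε/D = 9.98×10^-4, f = 0.02924, h_2 = f(L/D)V²/2g = 0.008169 m
Pipe 3: V = 0.1656 m/s, Re = 2.97×10^4, ε/D = 0.00190, f = 0.02766, h_3 = f(L/D)V²/2g = 0.1436 m
Series → Q common, losses add: H = Σh = 29.01 m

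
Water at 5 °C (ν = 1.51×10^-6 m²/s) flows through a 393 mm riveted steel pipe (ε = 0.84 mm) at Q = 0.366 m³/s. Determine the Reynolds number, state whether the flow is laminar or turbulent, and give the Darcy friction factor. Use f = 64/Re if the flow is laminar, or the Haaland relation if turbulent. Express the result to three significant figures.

V = 4Q/(πD²) = 3.017 m/s
Re = VD/ν = 3.017·0.393/1.51×10^-6 = 7.85×10^5
Re > 4000 → turbulent; ε/D = 0.00214
Haaland: f = 0.02408

Re ≈ 7.85×10^5; turbulent; f ≈ 0.0241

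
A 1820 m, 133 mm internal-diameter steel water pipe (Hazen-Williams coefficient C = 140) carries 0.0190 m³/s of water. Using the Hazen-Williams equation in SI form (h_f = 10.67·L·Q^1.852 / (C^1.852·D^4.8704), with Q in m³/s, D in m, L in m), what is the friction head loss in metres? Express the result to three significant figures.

h_f ≈ 24.7 m

h_f = 10.67·1820·0.0190^1.852 / (140^1.852·0.133^4.8704) = 24.72 m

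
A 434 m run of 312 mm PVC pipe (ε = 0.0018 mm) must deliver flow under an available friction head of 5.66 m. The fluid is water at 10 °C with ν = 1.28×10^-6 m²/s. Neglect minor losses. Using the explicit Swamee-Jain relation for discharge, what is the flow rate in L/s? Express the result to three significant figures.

Swamee-Jain (Type II): Q = -0.965·√(gD⁵h_f/L)·ln[ε/(3.7D) + √(3.17ν²L/(gD³h_f))]
√(gD⁵h_f/L) = √(9.81·0.312⁵·5.66/434) = 0.01945
ε/(3.7D) = 1.56×10^-6; √(3.17ν²L/(gD³h_f)) = 3.66×10^-5
Q = -0.965·0.01945·ln(3.812×10^-5) = 0.1910 m³/s
Check: V = 2.50 m/s, Re = 6.09×10^5, f = 0.01275, h_f = 5.64 m ≈ 5.66 m ✓

Q ≈ 191 L/s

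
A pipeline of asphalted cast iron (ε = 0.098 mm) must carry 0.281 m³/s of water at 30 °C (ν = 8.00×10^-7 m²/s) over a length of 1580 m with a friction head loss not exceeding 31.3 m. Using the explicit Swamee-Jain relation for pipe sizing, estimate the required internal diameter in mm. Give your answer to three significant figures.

Swamee-Jain (Type III): D = 0.66·[ε^1.25·(LQ²/(gh_f))^4.75 + ν·Q^9.4·(L/(gh_f))^5.2]^0.04
LQ²/(gh_f) = 0.4063; L/(gh_f) = 5.146
Term 1 = ε^1.25·(…)^4.75 = 1.35×10^-7; Term 2 = ν·Q^9.4·(…)^5.2 = 2.63×10^-8
D = 0.66·(1.35×10^-7 + 2.63×10^-8)^0.04 = 0.3531 m = 353 mm
Check: V = 2.87 m/s, Re = 1.27×10^6, f = 0.01540, h_f = 28.9 m ≈ 31.3 m ✓

D ≈ 353 mm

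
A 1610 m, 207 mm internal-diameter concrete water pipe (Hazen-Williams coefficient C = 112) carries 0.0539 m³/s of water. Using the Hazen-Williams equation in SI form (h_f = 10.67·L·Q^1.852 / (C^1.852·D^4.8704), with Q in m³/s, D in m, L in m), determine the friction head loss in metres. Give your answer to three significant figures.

h_f ≈ 26.4 m

h_f = 10.67·1610·0.0539^1.852 / (112^1.852·0.207^4.8704) = 26.44 m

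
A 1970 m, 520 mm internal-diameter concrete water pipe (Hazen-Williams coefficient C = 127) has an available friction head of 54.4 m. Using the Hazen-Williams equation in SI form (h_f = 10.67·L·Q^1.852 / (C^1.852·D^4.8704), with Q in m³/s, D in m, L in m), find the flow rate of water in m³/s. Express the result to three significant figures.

Q ≈ 0.912 m³/s

Rearranging: Q = [h_f·C^1.852·D^4.8704 / (10.67·L)]^(1/1.852)
Q = [54.4·127^1.852·0.520^4.8704 / (10.67·1970)]^0.540 = 0.9121 m³/s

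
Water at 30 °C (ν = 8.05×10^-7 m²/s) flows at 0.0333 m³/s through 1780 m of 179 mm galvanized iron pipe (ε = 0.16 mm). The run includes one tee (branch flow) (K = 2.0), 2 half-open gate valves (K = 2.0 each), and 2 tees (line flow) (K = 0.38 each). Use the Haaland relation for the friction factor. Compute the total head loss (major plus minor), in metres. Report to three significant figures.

H_L ≈ 18.4 m

V = 4Q/(πD²) = 1.323 m/s; V²/2g = 0.08925 m
Re = 2.94×10^5, ε/D = 8.94×10^-4 → f = 0.02008 (Haaland)
Major: h_f = f(L/D)·V²/2g = 0.02008·9944·0.08925 = 17.82 m
Minor: ΣK = 6.76; h_m = ΣK·V²/2g = 0.6033 m
Total H_L = 17.82 + 0.6033 = 18.42 m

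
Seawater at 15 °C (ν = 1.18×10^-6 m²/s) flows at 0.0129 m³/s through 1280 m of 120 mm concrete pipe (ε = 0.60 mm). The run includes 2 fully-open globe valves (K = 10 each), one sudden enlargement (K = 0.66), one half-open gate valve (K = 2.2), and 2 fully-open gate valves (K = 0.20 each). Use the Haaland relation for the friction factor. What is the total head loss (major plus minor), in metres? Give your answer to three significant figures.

V = 4Q/(πD²) = 1.141 m/s; V²/2g = 0.06631 m
Re = 1.16×10^5, ε/D = 0.00500 → f = 0.03116 (Haaland)
Major: h_f = f(L/D)·V²/2g = 0.03116·10667·0.06631 = 22.04 m
Minor: ΣK = 23.3; h_m = ΣK·V²/2g = 1.542 m
Total H_L = 22.04 + 1.542 = 23.59 m

H_L ≈ 23.6 m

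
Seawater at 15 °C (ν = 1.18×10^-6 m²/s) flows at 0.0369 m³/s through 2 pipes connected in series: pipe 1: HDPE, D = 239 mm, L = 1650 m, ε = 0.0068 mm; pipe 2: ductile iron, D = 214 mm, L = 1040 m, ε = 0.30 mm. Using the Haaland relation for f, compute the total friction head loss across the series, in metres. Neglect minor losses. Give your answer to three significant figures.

Pipe 1: V = 0.8225 m/s, Re = 1.67×10^5, ε/D = 2.85×10^-5, f = 0.01623, h_1 = f(L/D)V²/2g = 3.863 m
Pipe 2: V = 1.026 m/s, Re = 1.86×10^5, ε/D = 0.00140, f = 0.02246, h_2 = f(L/D)V²/2g = 5.855 m
Series → Q common, losses add: H = Σh = 9.718 m

H ≈ 9.72 m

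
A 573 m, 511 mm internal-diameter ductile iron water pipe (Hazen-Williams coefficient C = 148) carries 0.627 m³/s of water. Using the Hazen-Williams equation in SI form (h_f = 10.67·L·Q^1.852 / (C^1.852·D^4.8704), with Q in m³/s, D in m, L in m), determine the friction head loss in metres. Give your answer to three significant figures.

h_f = 10.67·573·0.627^1.852 / (148^1.852·0.511^4.8704) = 6.481 m

h_f ≈ 6.48 m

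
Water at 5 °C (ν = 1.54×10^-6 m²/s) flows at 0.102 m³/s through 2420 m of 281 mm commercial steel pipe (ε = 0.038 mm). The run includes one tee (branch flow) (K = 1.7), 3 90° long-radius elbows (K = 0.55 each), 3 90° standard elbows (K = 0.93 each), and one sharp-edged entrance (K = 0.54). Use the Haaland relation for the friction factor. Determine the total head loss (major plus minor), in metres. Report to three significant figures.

V = 4Q/(πD²) = 1.645 m/s; V²/2g = 0.1379 m
Re = 3.00×10^5, ε/D = 1.35×10^-4 → f = 0.01553 (Haaland)
Major: h_f = f(L/D)·V²/2g = 0.01553·8612·0.1379 = 18.44 m
Minor: ΣK = 6.68; h_m = ΣK·V²/2g = 0.9210 m
Total H_L = 18.44 + 0.9210 = 19.37 m

H_L ≈ 19.4 m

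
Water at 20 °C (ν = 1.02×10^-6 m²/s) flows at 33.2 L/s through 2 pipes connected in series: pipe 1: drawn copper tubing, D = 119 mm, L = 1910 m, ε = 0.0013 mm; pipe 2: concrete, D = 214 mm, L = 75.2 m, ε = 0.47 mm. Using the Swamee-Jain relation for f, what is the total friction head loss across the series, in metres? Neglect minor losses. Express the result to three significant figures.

H ≈ 103 m

Pipe 1: V = 2.985 m/s, Re = 3.48×10^5, ε/D = 1.09×10^-5, f = 0.01412, h_1 = f(L/D)V²/2g = 102.9 m
Pipe 2: V = 0.9230 m/s, Re = 1.94×10^5, ε/D = 0.00220, f = 0.02505, h_2 = f(L/D)V²/2g = 0.3823 m
Series → Q common, losses add: H = Σh = 103.3 m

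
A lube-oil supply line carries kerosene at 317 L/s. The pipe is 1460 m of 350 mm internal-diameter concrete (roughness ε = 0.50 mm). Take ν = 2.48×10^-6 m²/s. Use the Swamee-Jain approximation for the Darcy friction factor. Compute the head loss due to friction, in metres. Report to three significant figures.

h_f ≈ 51.0 m

V = 4Q/(πD²) = 4·0.317/(π·0.350²) = 3.295 m/s
Re = VD/ν = 3.295·0.350/2.48×10^-6 = 4.65×10^5 → turbulent
ε/D = 0.50/350 = 0.00143
Swamee-Jain: f = 0.02208
h_f = f(L/D)V²/(2g) = 0.02208·(1460/0.350)·3.295²/(2·9.81) = 50.96 m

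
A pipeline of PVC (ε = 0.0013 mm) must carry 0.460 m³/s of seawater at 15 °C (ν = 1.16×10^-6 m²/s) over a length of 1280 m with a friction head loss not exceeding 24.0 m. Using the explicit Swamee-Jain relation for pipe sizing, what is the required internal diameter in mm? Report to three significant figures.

D ≈ 406 mm

Swamee-Jain (Type III): D = 0.66·[ε^1.25·(LQ²/(gh_f))^4.75 + ν·Q^9.4·(L/(gh_f))^5.2]^0.04
LQ²/(gh_f) = 1.150; L/(gh_f) = 5.437
Term 1 = ε^1.25·(…)^4.75 = 8.54×10^-8; Term 2 = ν·Q^9.4·(…)^5.2 = 5.23×10^-6
D = 0.66·(8.54×10^-8 + 5.23×10^-6)^0.04 = 0.4060 m = 406 mm
Check: V = 3.55 m/s, Re = 1.24×10^6, f = 0.01129, h_f = 22.9 m ≈ 24.0 m ✓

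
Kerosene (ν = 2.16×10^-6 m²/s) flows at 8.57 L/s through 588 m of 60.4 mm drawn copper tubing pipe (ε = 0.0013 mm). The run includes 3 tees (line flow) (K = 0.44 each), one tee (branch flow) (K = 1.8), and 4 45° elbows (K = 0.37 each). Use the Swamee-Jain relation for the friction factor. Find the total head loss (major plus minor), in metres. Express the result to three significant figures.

H_L ≈ 85.0 m

V = 4Q/(πD²) = 2.991 m/s; V²/2g = 0.4560 m
Re = 8.36×10^4, ε/D = 2.15×10^-5 → f = 0.01867 (Swamee-Jain)
Major: h_f = f(L/D)·V²/2g = 0.01867·9735·0.4560 = 82.86 m
Minor: ΣK = 4.60; h_m = ΣK·V²/2g = 2.097 m
Total H_L = 82.86 + 2.097 = 84.96 m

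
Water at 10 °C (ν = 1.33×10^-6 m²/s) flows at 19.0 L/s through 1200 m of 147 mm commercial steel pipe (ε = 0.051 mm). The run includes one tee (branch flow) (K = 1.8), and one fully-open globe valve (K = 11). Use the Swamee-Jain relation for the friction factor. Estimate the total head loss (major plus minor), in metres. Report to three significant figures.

H_L ≈ 10.8 m

V = 4Q/(πD²) = 1.120 m/s; V²/2g = 0.06388 m
Re = 1.24×10^5, ε/D = 3.47×10^-4 → f = 0.01915 (Swamee-Jain)
Major: h_f = f(L/D)·V²/2g = 0.01915·8163·0.06388 = 9.985 m
Minor: ΣK = 12.8; h_m = ΣK·V²/2g = 0.8177 m
Total H_L = 9.985 + 0.8177 = 10.80 m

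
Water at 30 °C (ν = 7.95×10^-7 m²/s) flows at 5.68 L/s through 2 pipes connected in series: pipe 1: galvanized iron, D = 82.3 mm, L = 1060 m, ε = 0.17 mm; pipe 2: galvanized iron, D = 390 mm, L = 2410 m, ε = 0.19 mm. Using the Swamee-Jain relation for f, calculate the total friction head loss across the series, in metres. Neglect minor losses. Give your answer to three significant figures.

Pipe 1: V = 1.068 m/s, Re = 1.11×10^5, ε/D = 0.00207, f = 0.02535, h_1 = f(L/D)V²/2g = 18.97 m
Pipe 2: V = 0.04755 m/s, Re = 2.33×10^4, ε/D = 4.87×10^-4, f = 0.02611, h_2 = f(L/D)V²/2g = 0.01859 m
Series → Q common, losses add: H = Σh = 18.99 m

H ≈ 19.0 m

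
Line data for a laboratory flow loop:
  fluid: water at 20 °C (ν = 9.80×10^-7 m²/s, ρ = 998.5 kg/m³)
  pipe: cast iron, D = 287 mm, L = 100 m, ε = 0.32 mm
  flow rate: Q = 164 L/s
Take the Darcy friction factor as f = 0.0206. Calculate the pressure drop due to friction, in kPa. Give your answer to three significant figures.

V = 4Q/(πD²) = 4·0.164/(π·0.287²) = 2.535 m/s
h_f = f(L/D)V²/(2g) = 0.02060·(100/0.287)·2.535²/(2·9.81) = 2.351 m
Δp = ρg·h_f = 998.5·9.81·2.351 = 23.03 kPa

Δp ≈ 23.0 kPa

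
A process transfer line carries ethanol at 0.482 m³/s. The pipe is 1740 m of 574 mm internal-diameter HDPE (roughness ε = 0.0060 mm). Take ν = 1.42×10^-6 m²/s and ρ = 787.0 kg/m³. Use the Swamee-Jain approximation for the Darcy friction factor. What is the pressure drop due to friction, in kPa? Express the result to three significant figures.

V = 4Q/(πD²) = 4·0.482/(π·0.574²) = 1.863 m/s
Re = VD/ν = 1.863·0.574/1.42×10^-6 = 7.53×10^5 → turbulent
ε/D = 0.0060/574 = 1.05×10^-5
Swamee-Jain: f = 0.01240
h_f = f(L/D)V²/(2g) = 0.01240·(1740/0.574)·1.863²/(2·9.81) = 6.646 m
Δp = ρg·h_f = 787.0·9.81·6.646 = 51.31 kPa

Δp ≈ 51.3 kPa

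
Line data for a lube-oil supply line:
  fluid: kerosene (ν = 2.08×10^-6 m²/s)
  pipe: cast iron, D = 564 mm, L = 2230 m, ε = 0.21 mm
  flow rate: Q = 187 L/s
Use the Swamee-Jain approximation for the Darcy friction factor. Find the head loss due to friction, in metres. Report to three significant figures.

V = 4Q/(πD²) = 4·0.187/(π·0.564²) = 0.7485 m/s
Re = VD/ν = 0.7485·0.564/2.08×10^-6 = 2.03×10^5 → turbulent
ε/D = 0.21/564 = 3.72×10^-4
Swamee-Jain: f = 0.01820
h_f = f(L/D)V²/(2g) = 0.01820·(2230/0.564)·0.7485²/(2·9.81) = 2.055 m

h_f ≈ 2.05 m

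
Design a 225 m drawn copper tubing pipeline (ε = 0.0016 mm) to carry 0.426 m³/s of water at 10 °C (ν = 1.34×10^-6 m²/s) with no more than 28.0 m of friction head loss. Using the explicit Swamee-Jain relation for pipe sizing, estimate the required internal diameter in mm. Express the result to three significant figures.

Swamee-Jain (Type III): D = 0.66·[ε^1.25·(LQ²/(gh_f))^4.75 + ν·Q^9.4·(L/(gh_f))^5.2]^0.04
LQ²/(gh_f) = 0.1487; L/(gh_f) = 0.8191
Term 1 = ε^1.25·(…)^4.75 = 6.65×10^-12; Term 2 = ν·Q^9.4·(…)^5.2 = 1.56×10^-10
D = 0.66·(6.65×10^-12 + 1.56×10^-10)^0.04 = 0.2679 m = 268 mm
Check: V = 7.56 m/s, Re = 1.51×10^6, f = 0.01103, h_f = 27.0 m ≈ 28.0 m ✓

D ≈ 268 mm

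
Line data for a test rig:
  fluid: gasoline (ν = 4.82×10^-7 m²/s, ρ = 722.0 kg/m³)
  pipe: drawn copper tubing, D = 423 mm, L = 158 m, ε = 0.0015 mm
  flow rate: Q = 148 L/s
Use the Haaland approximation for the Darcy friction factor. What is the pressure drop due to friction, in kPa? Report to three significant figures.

Δp ≈ 1.76 kPa

V = 4Q/(πD²) = 4·0.148/(π·0.423²) = 1.053 m/s
Re = VD/ν = 1.053·0.423/4.82×10^-7 = 9.24×10^5 → turbulent
ε/D = 0.0015/423 = 3.55×10^-6
Haaland: f = 0.01180
h_f = f(L/D)V²/(2g) = 0.01180·(158/0.423)·1.053²/(2·9.81) = 0.2491 m
Δp = ρg·h_f = 722.0·9.81·0.2491 = 1.764 kPa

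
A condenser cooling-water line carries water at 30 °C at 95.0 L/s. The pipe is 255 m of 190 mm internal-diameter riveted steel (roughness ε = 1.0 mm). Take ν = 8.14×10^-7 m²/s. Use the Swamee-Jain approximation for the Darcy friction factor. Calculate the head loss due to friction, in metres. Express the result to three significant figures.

h_f ≈ 23.8 m

V = 4Q/(πD²) = 4·0.0950/(π·0.190²) = 3.351 m/s
Re = VD/ν = 3.351·0.190/8.14×10^-7 = 7.82×10^5 → turbulent
ε/D = 1.0/190 = 0.00526
Swamee-Jain: f = 0.03103
h_f = f(L/D)V²/(2g) = 0.03103·(255/0.190)·3.351²/(2·9.81) = 23.83 m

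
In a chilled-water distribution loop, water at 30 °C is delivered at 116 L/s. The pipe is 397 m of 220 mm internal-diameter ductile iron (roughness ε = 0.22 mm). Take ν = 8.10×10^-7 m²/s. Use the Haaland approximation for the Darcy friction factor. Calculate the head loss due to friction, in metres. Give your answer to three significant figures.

V = 4Q/(πD²) = 4·0.116/(π·0.220²) = 3.052 m/s
Re = VD/ν = 3.052·0.220/8.10×10^-7 = 8.29×10^5 → turbulent
ε/D = 0.22/220 = 0.00100
Haaland: f = 0.01999
h_f = f(L/D)V²/(2g) = 0.01999·(397/0.220)·3.052²/(2·9.81) = 17.13 m

h_f ≈ 17.1 m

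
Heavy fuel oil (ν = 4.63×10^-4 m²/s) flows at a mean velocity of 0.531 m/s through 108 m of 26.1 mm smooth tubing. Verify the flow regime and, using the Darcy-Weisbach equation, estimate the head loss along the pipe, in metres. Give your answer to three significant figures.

Re = VD/ν = 0.531·0.02610/4.63×10^-4 = 29.9 → laminar (Re < 2300)
f = 64/Re = 2.138
h_f = f(L/D)V²/(2g) = 2.138·(108/0.02610)·0.531²/(2·9.81) = 127.1 m

h_f ≈ 127 m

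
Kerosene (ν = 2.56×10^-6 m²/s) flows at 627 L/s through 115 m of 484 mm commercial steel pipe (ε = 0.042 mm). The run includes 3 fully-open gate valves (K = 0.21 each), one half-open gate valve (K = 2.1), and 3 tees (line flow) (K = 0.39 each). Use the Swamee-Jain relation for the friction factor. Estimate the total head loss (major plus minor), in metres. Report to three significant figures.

V = 4Q/(πD²) = 3.408 m/s; V²/2g = 0.5919 m
Re = 6.44×10^5, ε/D = 8.68×10^-5 → f = 0.01390 (Swamee-Jain)
Major: h_f = f(L/D)·V²/2g = 0.01390·237.6·0.5919 = 1.955 m
Minor: ΣK = 3.90; h_m = ΣK·V²/2g = 2.309 m
Total H_L = 1.955 + 2.309 = 4.263 m

H_L ≈ 4.26 m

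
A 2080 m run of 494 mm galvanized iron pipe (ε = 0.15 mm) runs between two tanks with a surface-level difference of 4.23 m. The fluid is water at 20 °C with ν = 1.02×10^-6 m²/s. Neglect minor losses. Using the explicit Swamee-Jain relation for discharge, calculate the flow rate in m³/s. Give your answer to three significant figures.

Q ≈ 0.211 m³/s

Swamee-Jain (Type II): Q = -0.965·√(gD⁵h_f/L)·ln[ε/(3.7D) + √(3.17ν²L/(gD³h_f))]
√(gD⁵h_f/L) = √(9.81·0.494⁵·4.23/2080) = 0.02423
ε/(3.7D) = 8.21×10^-5; √(3.17ν²L/(gD³h_f)) = 3.70×10^-5
Q = -0.965·0.02423·ln(1.191×10^-4) = 0.2112 m³/s
Check: V = 1.10 m/s, Re = 5.34×10^5, f = 0.01633, h_f = 4.26 m ≈ 4.23 m ✓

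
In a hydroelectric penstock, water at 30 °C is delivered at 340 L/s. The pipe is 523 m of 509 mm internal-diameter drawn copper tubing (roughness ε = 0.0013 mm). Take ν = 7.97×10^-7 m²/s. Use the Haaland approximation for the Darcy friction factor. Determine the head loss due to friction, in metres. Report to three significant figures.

h_f ≈ 1.68 m

V = 4Q/(πD²) = 4·0.340/(π·0.509²) = 1.671 m/s
Re = VD/ν = 1.671·0.509/7.97×10^-7 = 1.07×10^6 → turbulent
ε/D = 0.0013/509 = 2.55×10^-6
Haaland: f = 0.01150
h_f = f(L/D)V²/(2g) = 0.01150·(523/0.509)·1.671²/(2·9.81) = 1.682 m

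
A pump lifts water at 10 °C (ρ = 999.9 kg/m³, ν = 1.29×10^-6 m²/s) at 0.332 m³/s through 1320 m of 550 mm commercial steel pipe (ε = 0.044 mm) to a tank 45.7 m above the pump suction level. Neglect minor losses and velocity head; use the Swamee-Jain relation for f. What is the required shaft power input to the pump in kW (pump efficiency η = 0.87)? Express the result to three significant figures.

P_shaft ≈ 184 kW

V = 4Q/(πD²) = 1.397 m/s; Re = 5.96×10^5; ε/D = 8.00×10^-5; f = 0.01393
h_f = f(L/D)V²/2g = 3.328 m
Total head H = z + h_f = 45.7 + 3.328 = 49.03 m
P_hyd = ρgQH = 999.9·9.81·0.332·49.03 = 159.7 kW
P_shaft = P_hyd/η = 159.7/0.87 = 183.5 kW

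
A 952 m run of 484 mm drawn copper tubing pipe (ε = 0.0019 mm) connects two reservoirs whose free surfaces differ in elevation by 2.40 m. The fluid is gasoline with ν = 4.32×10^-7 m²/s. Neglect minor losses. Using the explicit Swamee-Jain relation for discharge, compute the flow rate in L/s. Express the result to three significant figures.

Swamee-Jain (Type II): Q = -0.965·√(gD⁵h_f/L)·ln[ε/(3.7D) + √(3.17ν²L/(gD³h_f))]
√(gD⁵h_f/L) = √(9.81·0.484⁵·2.40/952) = 0.02563
ε/(3.7D) = 1.06×10^-6; √(3.17ν²L/(gD³h_f)) = 1.45×10^-5
Q = -0.965·0.02563·ln(1.559×10^-5) = 0.2738 m³/s
Check: V = 1.49 m/s, Re = 1.67×10^6, f = 0.01081, h_f = 2.40 m ≈ 2.40 m ✓

Q ≈ 274 L/s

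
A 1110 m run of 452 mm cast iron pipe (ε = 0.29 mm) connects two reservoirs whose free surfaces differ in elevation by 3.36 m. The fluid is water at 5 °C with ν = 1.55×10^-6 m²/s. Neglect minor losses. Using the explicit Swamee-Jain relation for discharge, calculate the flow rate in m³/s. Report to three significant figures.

Q ≈ 0.192 m³/s

Swamee-Jain (Type II): Q = -0.965·√(gD⁵h_f/L)·ln[ε/(3.7D) + √(3.17ν²L/(gD³h_f))]
√(gD⁵h_f/L) = √(9.81·0.452⁵·3.36/1110) = 0.02367
ε/(3.7D) = 1.73×10^-4; √(3.17ν²L/(gD³h_f)) = 5.27×10^-5
Q = -0.965·0.02367·ln(2.261×10^-4) = 0.1917 m³/s
Check: V = 1.19 m/s, Re = 3.48×10^5, f = 0.01893, h_f = 3.38 m ≈ 3.36 m ✓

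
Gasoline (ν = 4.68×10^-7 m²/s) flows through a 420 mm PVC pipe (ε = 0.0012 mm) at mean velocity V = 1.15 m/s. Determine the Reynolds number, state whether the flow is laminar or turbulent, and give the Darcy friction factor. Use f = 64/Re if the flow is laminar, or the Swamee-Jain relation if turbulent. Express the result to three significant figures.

Re = VD/ν = 1.150·0.420/4.68×10^-7 = 1.03×10^6
Re > 4000 → turbulent; ε/D = 2.86×10^-6
Swamee-Jain: f = 0.01162

Re ≈ 1.03×10^6; turbulent; f ≈ 0.0116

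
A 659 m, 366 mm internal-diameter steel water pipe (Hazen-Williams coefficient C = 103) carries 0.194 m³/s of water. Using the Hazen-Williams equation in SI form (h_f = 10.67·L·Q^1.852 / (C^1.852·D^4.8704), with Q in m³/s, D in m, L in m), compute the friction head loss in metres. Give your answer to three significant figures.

h_f = 10.67·659·0.194^1.852 / (103^1.852·0.366^4.8704) = 8.439 m

h_f ≈ 8.44 m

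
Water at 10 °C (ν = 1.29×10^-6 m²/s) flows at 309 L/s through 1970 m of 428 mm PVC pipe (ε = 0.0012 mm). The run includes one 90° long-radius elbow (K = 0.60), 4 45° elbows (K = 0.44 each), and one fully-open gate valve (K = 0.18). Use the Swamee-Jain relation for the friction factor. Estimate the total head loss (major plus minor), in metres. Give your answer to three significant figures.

H_L ≈ 14.0 m

V = 4Q/(πD²) = 2.148 m/s; V²/2g = 0.2351 m
Re = 7.13×10^5, ε/D = 2.80×10^-6 → f = 0.01236 (Swamee-Jain)
Major: h_f = f(L/D)·V²/2g = 0.01236·4603·0.2351 = 13.37 m
Minor: ΣK = 2.54; h_m = ΣK·V²/2g = 0.5972 m
Total H_L = 13.37 + 0.5972 = 13.97 m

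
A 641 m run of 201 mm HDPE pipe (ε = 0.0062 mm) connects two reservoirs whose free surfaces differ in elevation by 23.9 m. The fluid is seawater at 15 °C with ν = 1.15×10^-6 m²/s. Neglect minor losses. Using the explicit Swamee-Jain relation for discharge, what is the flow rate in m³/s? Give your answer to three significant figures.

Q ≈ 0.106 m³/s

Swamee-Jain (Type II): Q = -0.965·√(gD⁵h_f/L)·ln[ε/(3.7D) + √(3.17ν²L/(gD³h_f))]
√(gD⁵h_f/L) = √(9.81·0.201⁵·23.9/641) = 0.01095
ε/(3.7D) = 8.34×10^-6; √(3.17ν²L/(gD³h_f)) = 3.76×10^-5
Q = -0.965·0.01095·ln(4.591×10^-5) = 0.1056 m³/s
Check: V = 3.33 m/s, Re = 5.82×10^5, f = 0.01326, h_f = 23.9 m ≈ 23.9 m ✓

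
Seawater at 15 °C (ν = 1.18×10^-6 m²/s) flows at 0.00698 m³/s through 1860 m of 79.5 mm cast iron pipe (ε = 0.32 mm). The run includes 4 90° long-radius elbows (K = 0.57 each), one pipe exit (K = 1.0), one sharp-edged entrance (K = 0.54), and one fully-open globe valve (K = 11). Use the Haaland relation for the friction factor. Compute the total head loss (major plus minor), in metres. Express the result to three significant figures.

V = 4Q/(πD²) = 1.406 m/s; V²/2g = 0.1008 m
Re = 9.47×10^4, ε/D = 0.00403 → f = 0.02955 (Haaland)
Major: h_f = f(L/D)·V²/2g = 0.02955·23396·0.1008 = 69.67 m
Minor: ΣK = 14.8; h_m = ΣK·V²/2g = 1.494 m
Total H_L = 69.67 + 1.494 = 71.17 m

H_L ≈ 71.2 m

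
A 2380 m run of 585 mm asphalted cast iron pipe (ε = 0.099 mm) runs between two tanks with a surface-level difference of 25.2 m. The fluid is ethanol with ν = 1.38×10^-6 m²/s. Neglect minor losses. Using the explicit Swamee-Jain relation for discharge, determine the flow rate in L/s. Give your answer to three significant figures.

Swamee-Jain (Type II): Q = -0.965·√(gD⁵h_f/L)·ln[ε/(3.7D) + √(3.17ν²L/(gD³h_f))]
√(gD⁵h_f/L) = √(9.81·0.585⁵·25.2/2380) = 0.08436
ε/(3.7D) = 4.57×10^-5; √(3.17ν²L/(gD³h_f)) = 1.70×10^-5
Q = -0.965·0.08436·ln(6.278×10^-5) = 0.7877 m³/s
Check: V = 2.93 m/s, Re = 1.24×10^6, f = 0.01424, h_f = 25.4 m ≈ 25.2 m ✓

Q ≈ 788 L/s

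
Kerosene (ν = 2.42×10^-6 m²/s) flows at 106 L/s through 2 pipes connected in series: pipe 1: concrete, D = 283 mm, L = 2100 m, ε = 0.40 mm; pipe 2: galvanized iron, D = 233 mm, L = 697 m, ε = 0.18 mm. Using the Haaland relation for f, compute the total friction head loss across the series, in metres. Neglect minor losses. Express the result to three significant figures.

Pipe 1: V = 1.685 m/s, Re = 1.97×10^5, ε/D = 0.00141, f = 0.02244, h_1 = f(L/D)V²/2g = 24.11 m
Pipe 2: V = 2.486 m/s, Re = 2.39×10^5, ε/D = 7.73×10^-4, f = 0.01974, h_2 = f(L/D)V²/2g = 18.60 m
Series → Q common, losses add: H = Σh = 42.70 m

H ≈ 42.7 m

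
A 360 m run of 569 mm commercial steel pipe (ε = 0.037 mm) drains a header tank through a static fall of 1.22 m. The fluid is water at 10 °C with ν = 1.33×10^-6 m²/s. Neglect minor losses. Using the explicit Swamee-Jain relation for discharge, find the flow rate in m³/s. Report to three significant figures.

Q ≈ 0.427 m³/s

Swamee-Jain (Type II): Q = -0.965·√(gD⁵h_f/L)·ln[ε/(3.7D) + √(3.17ν²L/(gD³h_f))]
√(gD⁵h_f/L) = √(9.81·0.569⁵·1.22/360) = 0.04453
ε/(3.7D) = 1.76×10^-5; √(3.17ν²L/(gD³h_f)) = 3.03×10^-5
Q = -0.965·0.04453·ln(4.783×10^-5) = 0.4275 m³/s
Check: V = 1.68 m/s, Re = 7.19×10^5, f = 0.01342, h_f = 1.22 m ≈ 1.22 m ✓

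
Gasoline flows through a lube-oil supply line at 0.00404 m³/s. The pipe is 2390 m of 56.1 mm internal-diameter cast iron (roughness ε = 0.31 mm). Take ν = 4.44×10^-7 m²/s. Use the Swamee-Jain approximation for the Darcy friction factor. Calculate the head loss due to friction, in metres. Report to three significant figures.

h_f ≈ 185 m

V = 4Q/(πD²) = 4·0.00404/(π·0.0561²) = 1.634 m/s
Re = VD/ν = 1.634·0.0561/4.44×10^-7 = 2.07×10^5 → turbulent
ε/D = 0.31/56.1 = 0.00553
Swamee-Jain: f = 0.03191
h_f = f(L/D)V²/(2g) = 0.03191·(2390/0.0561)·1.634²/(2·9.81) = 185.1 m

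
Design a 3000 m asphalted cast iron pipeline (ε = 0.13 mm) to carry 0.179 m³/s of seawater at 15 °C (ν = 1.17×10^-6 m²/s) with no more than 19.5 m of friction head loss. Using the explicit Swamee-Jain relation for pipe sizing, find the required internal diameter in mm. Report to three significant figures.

Swamee-Jain (Type III): D = 0.66·[ε^1.25·(LQ²/(gh_f))^4.75 + ν·Q^9.4·(L/(gh_f))^5.2]^0.04
LQ²/(gh_f) = 0.5025; L/(gh_f) = 15.68
Term 1 = ε^1.25·(…)^4.75 = 5.28×10^-7; Term 2 = ν·Q^9.4·(…)^5.2 = 1.82×10^-7
D = 0.66·(5.28×10^-7 + 1.82×10^-7)^0.04 = 0.3746 m = 375 mm
Check: V = 1.62 m/s, Re = 5.20×10^5, f = 0.01669, h_f = 18.0 m ≈ 19.5 m ✓

D ≈ 375 mm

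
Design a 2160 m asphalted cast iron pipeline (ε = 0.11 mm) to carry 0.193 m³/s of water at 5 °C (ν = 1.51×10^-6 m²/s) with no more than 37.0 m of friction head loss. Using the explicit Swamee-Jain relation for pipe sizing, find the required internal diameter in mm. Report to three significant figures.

Swamee-Jain (Type III): D = 0.66·[ε^1.25·(LQ²/(gh_f))^4.75 + ν·Q^9.4·(L/(gh_f))^5.2]^0.04
LQ²/(gh_f) = 0.2217; L/(gh_f) = 5.951
Term 1 = ε^1.25·(…)^4.75 = 8.79×10^-9; Term 2 = ν·Q^9.4·(…)^5.2 = 3.10×10^-9
D = 0.66·(8.79×10^-9 + 3.10×10^-9)^0.04 = 0.3181 m = 318 mm
Check: V = 2.43 m/s, Re = 5.12×10^5, f = 0.01670, h_f = 34.1 m ≈ 37.0 m ✓

D ≈ 318 mm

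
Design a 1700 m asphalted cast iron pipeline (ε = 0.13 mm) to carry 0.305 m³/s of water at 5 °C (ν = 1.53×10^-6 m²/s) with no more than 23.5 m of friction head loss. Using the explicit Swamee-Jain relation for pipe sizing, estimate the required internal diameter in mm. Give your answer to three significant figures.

Swamee-Jain (Type III): D = 0.66·[ε^1.25·(LQ²/(gh_f))^4.75 + ν·Q^9.4·(L/(gh_f))^5.2]^0.04
LQ²/(gh_f) = 0.6860; L/(gh_f) = 7.374
Term 1 = ε^1.25·(…)^4.75 = 2.32×10^-6; Term 2 = ν·Q^9.4·(…)^5.2 = 7.07×10^-7
D = 0.66·(2.32×10^-6 + 7.07×10^-7)^0.04 = 0.3970 m = 397 mm
Check: V = 2.46 m/s, Re = 6.39×10^5, f = 0.01634, h_f = 21.7 m ≈ 23.5 m ✓

D ≈ 397 mm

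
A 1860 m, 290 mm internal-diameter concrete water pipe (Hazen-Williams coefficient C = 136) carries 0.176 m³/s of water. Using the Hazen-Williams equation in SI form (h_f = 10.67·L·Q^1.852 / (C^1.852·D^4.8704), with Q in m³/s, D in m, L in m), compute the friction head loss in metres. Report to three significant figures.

h_f = 10.67·1860·0.176^1.852 / (136^1.852·0.290^4.8704) = 36.93 m

h_f ≈ 36.9 m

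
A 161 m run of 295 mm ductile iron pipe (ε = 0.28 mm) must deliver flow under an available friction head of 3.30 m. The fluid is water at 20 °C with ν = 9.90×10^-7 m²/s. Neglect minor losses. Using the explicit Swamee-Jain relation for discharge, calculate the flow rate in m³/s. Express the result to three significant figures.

Q ≈ 0.167 m³/s

Swamee-Jain (Type II): Q = -0.965·√(gD⁵h_f/L)·ln[ε/(3.7D) + √(3.17ν²L/(gD³h_f))]
√(gD⁵h_f/L) = √(9.81·0.295⁵·3.30/161) = 0.02120
ε/(3.7D) = 2.57×10^-4; √(3.17ν²L/(gD³h_f)) = 2.45×10^-5
Q = -0.965·0.02120·ln(2.811×10^-4) = 0.1672 m³/s
Check: V = 2.45 m/s, Re = 7.29×10^5, f = 0.01992, h_f = 3.32 m ≈ 3.30 m ✓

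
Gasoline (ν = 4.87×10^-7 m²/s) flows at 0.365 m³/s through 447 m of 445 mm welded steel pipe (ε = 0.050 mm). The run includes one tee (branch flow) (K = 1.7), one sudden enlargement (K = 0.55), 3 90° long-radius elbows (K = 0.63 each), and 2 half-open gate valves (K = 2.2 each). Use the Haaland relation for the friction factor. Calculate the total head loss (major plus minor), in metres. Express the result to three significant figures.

H_L ≈ 6.04 m

V = 4Q/(πD²) = 2.347 m/s; V²/2g = 0.2807 m
Re = 2.14×10^6, ε/D = 1.12×10^-4 → f = 0.01291 (Haaland)
Major: h_f = f(L/D)·V²/2g = 0.01291·1004·0.2807 = 3.640 m
Minor: ΣK = 8.54; h_m = ΣK·V²/2g = 2.397 m
Total H_L = 3.640 + 2.397 = 6.037 m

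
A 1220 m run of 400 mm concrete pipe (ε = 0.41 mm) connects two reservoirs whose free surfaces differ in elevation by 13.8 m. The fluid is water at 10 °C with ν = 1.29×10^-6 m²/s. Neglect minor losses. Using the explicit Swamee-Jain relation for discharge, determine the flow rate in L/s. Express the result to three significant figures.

Swamee-Jain (Type II): Q = -0.965·√(gD⁵h_f/L)·ln[ε/(3.7D) + √(3.17ν²L/(gD³h_f))]
√(gD⁵h_f/L) = √(9.81·0.400⁵·13.8/1220) = 0.03371
ε/(3.7D) = 2.77×10^-4; √(3.17ν²L/(gD³h_f)) = 2.73×10^-5
Q = -0.965·0.03371·ln(3.043×10^-4) = 0.2634 m³/s
Check: V = 2.10 m/s, Re = 6.50×10^5, f = 0.02032, h_f = 13.9 m ≈ 13.8 m ✓

Q ≈ 263 L/s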